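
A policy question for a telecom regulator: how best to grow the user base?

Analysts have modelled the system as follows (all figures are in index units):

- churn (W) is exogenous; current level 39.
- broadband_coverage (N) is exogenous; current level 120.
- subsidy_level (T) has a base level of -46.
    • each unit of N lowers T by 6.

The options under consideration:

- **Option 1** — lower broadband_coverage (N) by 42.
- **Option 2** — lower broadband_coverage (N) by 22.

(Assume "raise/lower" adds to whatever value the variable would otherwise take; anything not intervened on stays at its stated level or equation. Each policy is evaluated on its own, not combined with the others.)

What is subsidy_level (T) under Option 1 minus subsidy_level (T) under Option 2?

Option 1 (N − 42):
  N = 120 − 42 = 78
  T = -46 − 6·78 = -514
Option 2 (N − 22):
  N = 120 − 22 = 98
  T = -46 − 6·98 = -634
T: -514 − (-634) = 120

120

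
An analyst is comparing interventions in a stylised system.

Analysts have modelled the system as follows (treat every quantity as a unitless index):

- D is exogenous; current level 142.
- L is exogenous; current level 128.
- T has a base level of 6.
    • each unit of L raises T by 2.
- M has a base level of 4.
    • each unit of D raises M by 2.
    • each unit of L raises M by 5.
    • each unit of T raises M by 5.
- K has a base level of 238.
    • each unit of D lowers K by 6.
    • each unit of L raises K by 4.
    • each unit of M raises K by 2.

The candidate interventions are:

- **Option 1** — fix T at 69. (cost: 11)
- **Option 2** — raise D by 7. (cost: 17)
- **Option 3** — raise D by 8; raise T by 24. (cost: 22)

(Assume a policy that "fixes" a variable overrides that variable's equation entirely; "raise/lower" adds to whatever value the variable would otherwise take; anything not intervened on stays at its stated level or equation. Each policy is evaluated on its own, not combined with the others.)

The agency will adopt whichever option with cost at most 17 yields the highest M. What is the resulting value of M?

2252

Option 1 (T := 69):
  D = 142
  L = 128
  T = 69
  M = 4 + 2·142 + 5·128 + 5·69 = 1273
Option 2 (D + 7):
  D = 142 + 7 = 149
  L = 128
  T = 6 + 2·128 = 262
  M = 4 + 2·149 + 5·128 + 5·262 = 2252
Comparing — Option 1: M=1273, Option 2: M=2252. Highest is 2252 (Option 2).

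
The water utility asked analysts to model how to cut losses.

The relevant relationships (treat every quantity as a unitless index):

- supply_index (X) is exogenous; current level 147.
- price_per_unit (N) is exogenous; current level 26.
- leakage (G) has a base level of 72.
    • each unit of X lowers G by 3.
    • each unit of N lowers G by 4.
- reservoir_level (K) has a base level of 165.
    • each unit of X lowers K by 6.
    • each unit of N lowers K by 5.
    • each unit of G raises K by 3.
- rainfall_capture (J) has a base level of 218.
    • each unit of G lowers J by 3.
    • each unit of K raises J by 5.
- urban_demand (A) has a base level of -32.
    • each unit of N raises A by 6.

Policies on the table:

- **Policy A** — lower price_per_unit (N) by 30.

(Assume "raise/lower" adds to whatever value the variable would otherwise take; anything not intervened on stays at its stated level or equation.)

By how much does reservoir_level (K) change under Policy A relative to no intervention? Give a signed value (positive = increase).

510

Baseline:
  X = 147
  N = 26
  G = 72 − 3·147 − 4·26 = -473
  K = 165 − 6·147 − 5·26 + 3·(-473) = -2266
Policy A (N − 30):
  X = 147
  N = 26 − 30 = -4
  G = 72 − 3·147 − 4·(-4) = -353
  K = 165 − 6·147 − 5·(-4) + 3·(-353) = -1756
Change in K: -1756 − (-2266) = 510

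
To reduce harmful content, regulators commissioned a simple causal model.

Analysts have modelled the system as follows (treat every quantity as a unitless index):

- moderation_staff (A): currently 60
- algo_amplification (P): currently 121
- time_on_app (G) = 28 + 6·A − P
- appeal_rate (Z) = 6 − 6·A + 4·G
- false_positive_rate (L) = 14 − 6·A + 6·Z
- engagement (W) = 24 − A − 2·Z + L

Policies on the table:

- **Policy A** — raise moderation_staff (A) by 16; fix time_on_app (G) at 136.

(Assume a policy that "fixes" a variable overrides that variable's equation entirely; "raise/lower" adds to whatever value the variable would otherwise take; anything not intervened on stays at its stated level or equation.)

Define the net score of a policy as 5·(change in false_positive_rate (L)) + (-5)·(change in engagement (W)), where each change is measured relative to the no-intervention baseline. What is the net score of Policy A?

Baseline:
  A = 60
  P = 121
  G = 28 + 6·60 − 121 = 267
  Z = 6 − 6·60 + 4·267 = 714
  L = 14 − 6·60 + 6·714 = 3938
  W = 24 − 60 − 2·714 + 3938 = 2474
Policy A (A + 16, G := 136):
  A = 60 + 16 = 76
  P = 121
  G = 136
  Z = 6 − 6·76 + 4·136 = 94
  L = 14 − 6·76 + 6·94 = 122
  W = 24 − 76 − 2·94 + 122 = -118
ΔL = 122 − 3938 = -3816; ΔW = -118 − 2474 = -2592
Score = 5·(-3816) + (-5)·(-2592) = -6120

-6120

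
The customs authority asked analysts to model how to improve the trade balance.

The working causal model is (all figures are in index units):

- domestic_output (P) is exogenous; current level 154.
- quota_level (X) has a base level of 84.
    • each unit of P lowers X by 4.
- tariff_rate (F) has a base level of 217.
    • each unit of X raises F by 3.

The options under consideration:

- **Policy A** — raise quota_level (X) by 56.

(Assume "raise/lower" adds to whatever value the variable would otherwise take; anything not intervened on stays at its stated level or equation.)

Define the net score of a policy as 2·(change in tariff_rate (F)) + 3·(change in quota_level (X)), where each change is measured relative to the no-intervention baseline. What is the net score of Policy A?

504

Baseline:
  P = 154
  X = 84 − 4·154 = -532
  F = 217 + 3·(-532) = -1379
Policy A (X + 56):
  P = 154
  X = 84 − 4·154 (+56 from intervention) = -476
  F = 217 + 3·(-476) = -1211
ΔF = -1211 − (-1379) = 168; ΔX = -476 − (-532) = 56
Score = 2·168 + 3·56 = 504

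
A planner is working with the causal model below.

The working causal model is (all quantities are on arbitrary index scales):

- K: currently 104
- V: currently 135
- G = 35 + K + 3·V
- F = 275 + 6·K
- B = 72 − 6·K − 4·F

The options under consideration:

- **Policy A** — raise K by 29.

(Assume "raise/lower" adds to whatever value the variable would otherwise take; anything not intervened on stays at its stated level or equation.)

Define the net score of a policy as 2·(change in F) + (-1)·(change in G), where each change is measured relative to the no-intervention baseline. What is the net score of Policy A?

Baseline:
  K = 104
  V = 135
  G = 35 + 104 + 3·135 = 544
  F = 275 + 6·104 = 899
Policy A (K + 29):
  K = 104 + 29 = 133
  V = 135
  G = 35 + 133 + 3·135 = 573
  F = 275 + 6·133 = 1073
ΔF = 1073 − 899 = 174; ΔG = 573 − 544 = 29
Score = 2·174 + (-1)·29 = 319

319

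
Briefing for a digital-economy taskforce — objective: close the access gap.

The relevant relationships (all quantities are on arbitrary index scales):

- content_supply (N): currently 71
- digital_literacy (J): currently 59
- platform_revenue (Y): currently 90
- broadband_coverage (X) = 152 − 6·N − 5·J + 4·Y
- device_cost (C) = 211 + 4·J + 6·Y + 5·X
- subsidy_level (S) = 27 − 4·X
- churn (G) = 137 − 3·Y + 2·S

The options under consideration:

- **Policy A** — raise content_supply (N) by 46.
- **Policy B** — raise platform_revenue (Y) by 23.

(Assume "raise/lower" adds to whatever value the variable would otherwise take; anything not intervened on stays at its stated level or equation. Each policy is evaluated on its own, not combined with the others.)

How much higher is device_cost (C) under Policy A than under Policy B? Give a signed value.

Policy A (N + 46):
  N = 71 + 46 = 117
  J = 59
  Y = 90
  X = 152 − 6·117 − 5·59 + 4·90 = -485
  C = 211 + 4·59 + 6·90 + 5·(-485) = -1438
Policy B (Y + 23):
  N = 71
  J = 59
  Y = 90 + 23 = 113
  X = 152 − 6·71 − 5·59 + 4·113 = -117
  C = 211 + 4·59 + 6·113 + 5·(-117) = 540
C: -1438 − 540 = -1978

-1978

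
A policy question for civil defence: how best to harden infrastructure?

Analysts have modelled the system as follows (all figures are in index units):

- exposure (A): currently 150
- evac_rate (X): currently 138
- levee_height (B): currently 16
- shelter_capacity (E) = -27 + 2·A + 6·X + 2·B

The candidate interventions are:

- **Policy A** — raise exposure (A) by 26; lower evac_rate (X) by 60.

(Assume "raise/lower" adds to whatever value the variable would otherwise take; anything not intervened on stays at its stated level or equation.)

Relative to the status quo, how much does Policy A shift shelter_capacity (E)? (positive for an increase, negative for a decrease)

-308

Baseline:
  A = 150
  X = 138
  B = 16
  E = -27 + 2·150 + 6·138 + 2·16 = 1133
Policy A (A + 26, X − 60):
  A = 150 + 26 = 176
  X = 138 − 60 = 78
  B = 16
  E = -27 + 2·176 + 6·78 + 2·16 = 825
Change in E: 825 − 1133 = -308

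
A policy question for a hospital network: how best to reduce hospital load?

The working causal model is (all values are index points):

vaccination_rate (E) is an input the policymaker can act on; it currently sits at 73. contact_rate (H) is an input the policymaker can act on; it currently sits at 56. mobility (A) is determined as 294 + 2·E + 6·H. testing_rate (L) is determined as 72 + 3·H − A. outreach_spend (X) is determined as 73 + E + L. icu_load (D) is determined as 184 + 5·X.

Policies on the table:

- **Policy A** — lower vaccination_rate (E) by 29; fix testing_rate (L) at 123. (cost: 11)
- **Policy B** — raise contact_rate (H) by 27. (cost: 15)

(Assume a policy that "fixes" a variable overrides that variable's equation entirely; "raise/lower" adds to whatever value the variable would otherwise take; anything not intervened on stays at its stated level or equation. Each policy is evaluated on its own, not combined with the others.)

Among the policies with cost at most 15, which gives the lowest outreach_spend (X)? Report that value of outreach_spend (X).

-471

Policy A (E − 29, L := 123):
  E = 73 − 29 = 44
  H = 56
  A = 294 + 2·44 + 6·56 = 718
  L = 123
  X = 73 + 44 + 123 = 240
Policy B (H + 27):
  E = 73
  H = 56 + 27 = 83
  A = 294 + 2·73 + 6·83 = 938
  L = 72 + 3·83 − 938 = -617
  X = 73 + 73 + (-617) = -471
Comparing — Policy A: X=240, Policy B: X=-471. Lowest is -471 (Policy B).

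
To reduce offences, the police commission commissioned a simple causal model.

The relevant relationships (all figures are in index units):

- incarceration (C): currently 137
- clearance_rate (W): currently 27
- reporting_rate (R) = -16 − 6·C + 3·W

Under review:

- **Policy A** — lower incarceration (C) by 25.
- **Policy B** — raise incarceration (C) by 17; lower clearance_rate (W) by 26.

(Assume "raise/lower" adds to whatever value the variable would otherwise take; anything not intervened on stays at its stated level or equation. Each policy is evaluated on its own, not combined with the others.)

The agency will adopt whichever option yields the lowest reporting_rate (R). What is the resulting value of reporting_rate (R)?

-937

Policy A (C − 25):
  C = 137 − 25 = 112
  W = 27
  R = -16 − 6·112 + 3·27 = -607
Policy B (C + 17, W − 26):
  C = 137 + 17 = 154
  W = 27 − 26 = 1
  R = -16 − 6·154 + 3·1 = -937
Comparing — Policy A: R=-607, Policy B: R=-937. Lowest is -937 (Policy B).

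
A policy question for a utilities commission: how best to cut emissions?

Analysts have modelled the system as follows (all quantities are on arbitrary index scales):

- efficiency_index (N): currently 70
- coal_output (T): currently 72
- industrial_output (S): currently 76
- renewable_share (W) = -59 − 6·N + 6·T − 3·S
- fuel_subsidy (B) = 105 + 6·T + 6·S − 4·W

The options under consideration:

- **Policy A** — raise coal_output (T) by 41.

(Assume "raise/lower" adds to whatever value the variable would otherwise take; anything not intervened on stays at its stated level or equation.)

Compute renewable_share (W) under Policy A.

-29

Policy A (T + 41):
  N = 70
  T = 72 + 41 = 113
  S = 76
  W = -59 − 6·70 + 6·113 − 3·76 = -29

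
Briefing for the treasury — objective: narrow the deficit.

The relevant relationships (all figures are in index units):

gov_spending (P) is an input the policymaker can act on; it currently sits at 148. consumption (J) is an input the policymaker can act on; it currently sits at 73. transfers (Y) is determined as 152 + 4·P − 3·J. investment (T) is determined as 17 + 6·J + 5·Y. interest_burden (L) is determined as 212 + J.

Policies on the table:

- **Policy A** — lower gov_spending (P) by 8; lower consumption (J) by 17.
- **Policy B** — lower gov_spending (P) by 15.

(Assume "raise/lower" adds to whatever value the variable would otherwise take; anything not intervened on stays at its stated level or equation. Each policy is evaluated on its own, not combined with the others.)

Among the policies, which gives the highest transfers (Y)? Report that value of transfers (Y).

544

Policy A (P − 8, J − 17):
  P = 148 − 8 = 140
  J = 73 − 17 = 56
  Y = 152 + 4·140 − 3·56 = 544
Policy B (P − 15):
  P = 148 − 15 = 133
  J = 73
  Y = 152 + 4·133 − 3·73 = 465
Comparing — Policy A: Y=544, Policy B: Y=465. Highest is 544 (Policy A).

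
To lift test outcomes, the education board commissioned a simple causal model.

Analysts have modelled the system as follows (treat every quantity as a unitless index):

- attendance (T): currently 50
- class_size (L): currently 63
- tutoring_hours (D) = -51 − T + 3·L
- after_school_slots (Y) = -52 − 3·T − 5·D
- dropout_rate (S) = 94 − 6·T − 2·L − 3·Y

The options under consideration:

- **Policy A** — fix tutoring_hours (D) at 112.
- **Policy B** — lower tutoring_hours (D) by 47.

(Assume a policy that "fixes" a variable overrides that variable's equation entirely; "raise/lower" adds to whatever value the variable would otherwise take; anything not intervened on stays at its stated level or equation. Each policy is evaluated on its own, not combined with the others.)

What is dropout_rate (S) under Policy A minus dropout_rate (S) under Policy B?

1065

Policy A (D := 112):
  T = 50
  L = 63
  D = 112
  Y = -52 − 3·50 − 5·112 = -762
  S = 94 − 6·50 − 2·63 − 3·(-762) = 1954
Policy B (D − 47):
  T = 50
  L = 63
  D = -51 − 50 + 3·63 (−47 from intervention) = 41
  Y = -52 − 3·50 − 5·41 = -407
  S = 94 − 6·50 − 2·63 − 3·(-407) = 889
S: 1954 − 889 = 1065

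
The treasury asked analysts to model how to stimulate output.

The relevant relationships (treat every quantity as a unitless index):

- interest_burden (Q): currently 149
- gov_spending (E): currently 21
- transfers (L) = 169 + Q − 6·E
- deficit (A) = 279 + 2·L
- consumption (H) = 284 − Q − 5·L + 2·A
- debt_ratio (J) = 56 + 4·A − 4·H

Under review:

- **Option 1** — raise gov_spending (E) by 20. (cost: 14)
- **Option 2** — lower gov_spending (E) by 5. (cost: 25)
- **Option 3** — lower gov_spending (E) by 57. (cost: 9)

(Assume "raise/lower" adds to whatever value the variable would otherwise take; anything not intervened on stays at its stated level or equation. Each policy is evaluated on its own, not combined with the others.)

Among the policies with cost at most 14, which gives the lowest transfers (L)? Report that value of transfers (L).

72

Option 1 (E + 20):
  Q = 149
  E = 21 + 20 = 41
  L = 169 + 149 − 6·41 = 72
Option 3 (E − 57):
  Q = 149
  E = 21 − 57 = -36
  L = 169 + 149 − 6·(-36) = 534
Comparing — Option 1: L=72, Option 3: L=534. Lowest is 72 (Option 1).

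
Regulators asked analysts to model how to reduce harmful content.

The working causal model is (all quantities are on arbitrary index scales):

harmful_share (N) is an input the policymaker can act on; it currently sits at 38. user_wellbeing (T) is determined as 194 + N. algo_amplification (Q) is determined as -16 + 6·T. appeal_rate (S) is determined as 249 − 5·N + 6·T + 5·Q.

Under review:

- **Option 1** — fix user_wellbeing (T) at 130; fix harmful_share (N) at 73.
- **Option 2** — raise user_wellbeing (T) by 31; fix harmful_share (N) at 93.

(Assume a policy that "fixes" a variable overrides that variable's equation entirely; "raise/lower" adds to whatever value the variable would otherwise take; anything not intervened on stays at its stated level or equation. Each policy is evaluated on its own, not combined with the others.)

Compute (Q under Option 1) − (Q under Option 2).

-1128

Option 1 (T := 130, N := 73):
  N = 73
  T = 130
  Q = -16 + 6·130 = 764
Option 2 (T + 31, N := 93):
  N = 93
  T = 194 + 93 (+31 from intervention) = 318
  Q = -16 + 6·318 = 1892
Q: 764 − 1892 = -1128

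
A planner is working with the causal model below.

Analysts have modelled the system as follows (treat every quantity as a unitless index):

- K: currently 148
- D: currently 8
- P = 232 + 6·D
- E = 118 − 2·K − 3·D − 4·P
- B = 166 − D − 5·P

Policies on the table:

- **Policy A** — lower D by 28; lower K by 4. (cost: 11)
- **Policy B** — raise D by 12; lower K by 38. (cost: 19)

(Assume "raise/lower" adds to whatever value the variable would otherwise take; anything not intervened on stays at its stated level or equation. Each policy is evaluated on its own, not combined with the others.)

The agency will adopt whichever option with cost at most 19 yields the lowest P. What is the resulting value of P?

112

Policy A (D − 28, K − 4):
  D = 8 − 28 = -20
  P = 232 + 6·(-20) = 112
Policy B (D + 12, K − 38):
  D = 8 + 12 = 20
  P = 232 + 6·20 = 352
Comparing — Policy A: P=112, Policy B: P=352. Lowest is 112 (Policy A).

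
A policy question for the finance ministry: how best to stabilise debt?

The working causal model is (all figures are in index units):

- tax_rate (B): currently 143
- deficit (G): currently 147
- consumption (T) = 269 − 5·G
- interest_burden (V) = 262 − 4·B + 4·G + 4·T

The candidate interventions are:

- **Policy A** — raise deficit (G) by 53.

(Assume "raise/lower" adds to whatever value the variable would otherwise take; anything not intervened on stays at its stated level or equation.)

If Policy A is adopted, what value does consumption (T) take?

-731

Policy A (G + 53):
  G = 147 + 53 = 200
  T = 269 − 5·200 = -731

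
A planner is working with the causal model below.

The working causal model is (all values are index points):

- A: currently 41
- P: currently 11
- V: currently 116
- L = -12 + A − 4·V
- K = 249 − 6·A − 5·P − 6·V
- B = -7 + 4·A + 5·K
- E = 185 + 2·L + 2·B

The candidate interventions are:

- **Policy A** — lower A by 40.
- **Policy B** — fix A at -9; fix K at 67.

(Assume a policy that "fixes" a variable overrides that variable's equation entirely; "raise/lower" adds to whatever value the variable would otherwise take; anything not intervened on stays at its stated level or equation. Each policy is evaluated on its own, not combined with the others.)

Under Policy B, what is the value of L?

Policy B (A := -9, K := 67):
  A = -9
  V = 116
  L = -12 + (-9) − 4·116 = -485

-485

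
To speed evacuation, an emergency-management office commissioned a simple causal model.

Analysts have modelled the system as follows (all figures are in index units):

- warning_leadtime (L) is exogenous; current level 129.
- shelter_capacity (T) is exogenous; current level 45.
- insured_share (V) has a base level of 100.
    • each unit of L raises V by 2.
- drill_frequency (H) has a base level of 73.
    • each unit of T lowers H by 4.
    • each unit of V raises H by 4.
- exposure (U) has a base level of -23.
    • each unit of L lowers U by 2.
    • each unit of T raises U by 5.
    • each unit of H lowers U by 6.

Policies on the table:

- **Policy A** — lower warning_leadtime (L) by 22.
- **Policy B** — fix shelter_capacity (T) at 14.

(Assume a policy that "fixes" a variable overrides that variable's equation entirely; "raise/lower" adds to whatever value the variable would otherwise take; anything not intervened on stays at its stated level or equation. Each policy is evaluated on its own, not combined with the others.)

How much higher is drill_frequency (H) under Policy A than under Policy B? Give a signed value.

-300

Policy A (L − 22):
  L = 129 − 22 = 107
  T = 45
  V = 100 + 2·107 = 314
  H = 73 − 4·45 + 4·314 = 1149
Policy B (T := 14):
  L = 129
  T = 14
  V = 100 + 2·129 = 358
  H = 73 − 4·14 + 4·358 = 1449
H: 1149 − 1449 = -300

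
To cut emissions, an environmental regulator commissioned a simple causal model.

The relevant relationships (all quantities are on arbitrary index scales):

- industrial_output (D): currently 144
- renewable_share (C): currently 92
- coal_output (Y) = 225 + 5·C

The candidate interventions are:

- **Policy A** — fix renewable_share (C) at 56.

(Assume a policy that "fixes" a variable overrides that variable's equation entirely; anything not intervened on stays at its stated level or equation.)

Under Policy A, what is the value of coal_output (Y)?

505

Policy A (C := 56):
  C = 56
  Y = 225 + 5·56 = 505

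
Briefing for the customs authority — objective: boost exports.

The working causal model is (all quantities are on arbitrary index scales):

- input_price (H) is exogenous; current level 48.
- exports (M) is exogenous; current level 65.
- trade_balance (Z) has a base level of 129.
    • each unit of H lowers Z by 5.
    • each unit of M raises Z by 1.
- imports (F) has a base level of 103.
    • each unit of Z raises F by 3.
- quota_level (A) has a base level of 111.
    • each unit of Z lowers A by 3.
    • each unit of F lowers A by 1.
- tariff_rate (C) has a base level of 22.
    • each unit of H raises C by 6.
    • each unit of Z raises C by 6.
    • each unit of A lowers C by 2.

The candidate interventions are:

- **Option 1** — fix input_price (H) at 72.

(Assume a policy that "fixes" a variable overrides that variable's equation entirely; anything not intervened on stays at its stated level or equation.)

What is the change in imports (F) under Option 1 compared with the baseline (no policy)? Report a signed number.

Baseline:
  H = 48
  M = 65
  Z = 129 − 5·48 + 65 = -46
  F = 103 + 3·(-46) = -35
Option 1 (H := 72):
  H = 72
  M = 65
  Z = 129 − 5·72 + 65 = -166
  F = 103 + 3·(-166) = -395
Change in F: -395 − (-35) = -360

-360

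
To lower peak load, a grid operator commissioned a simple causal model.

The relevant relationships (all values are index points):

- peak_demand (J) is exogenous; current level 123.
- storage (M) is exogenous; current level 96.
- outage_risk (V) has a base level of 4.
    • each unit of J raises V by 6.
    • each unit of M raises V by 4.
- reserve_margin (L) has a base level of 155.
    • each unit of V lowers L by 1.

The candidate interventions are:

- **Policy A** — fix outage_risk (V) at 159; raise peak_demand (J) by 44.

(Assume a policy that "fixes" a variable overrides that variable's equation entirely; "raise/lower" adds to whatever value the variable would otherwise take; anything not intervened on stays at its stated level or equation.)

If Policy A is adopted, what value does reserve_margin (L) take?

Policy A (V := 159, J + 44):
  J = 123 + 44 = 167
  M = 96
  V = 159
  L = 155 − 159 = -4

-4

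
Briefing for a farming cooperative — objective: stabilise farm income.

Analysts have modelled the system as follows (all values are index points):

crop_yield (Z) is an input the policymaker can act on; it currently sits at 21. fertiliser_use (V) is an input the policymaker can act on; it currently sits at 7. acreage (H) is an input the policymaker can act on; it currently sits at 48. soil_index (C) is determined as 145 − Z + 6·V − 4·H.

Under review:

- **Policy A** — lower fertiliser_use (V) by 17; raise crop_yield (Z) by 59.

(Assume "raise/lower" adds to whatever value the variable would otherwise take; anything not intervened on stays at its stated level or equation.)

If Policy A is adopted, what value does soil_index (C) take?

Policy A (V − 17, Z + 59):
  Z = 21 + 59 = 80
  V = 7 − 17 = -10
  H = 48
  C = 145 − 80 + 6·(-10) − 4·48 = -187

-187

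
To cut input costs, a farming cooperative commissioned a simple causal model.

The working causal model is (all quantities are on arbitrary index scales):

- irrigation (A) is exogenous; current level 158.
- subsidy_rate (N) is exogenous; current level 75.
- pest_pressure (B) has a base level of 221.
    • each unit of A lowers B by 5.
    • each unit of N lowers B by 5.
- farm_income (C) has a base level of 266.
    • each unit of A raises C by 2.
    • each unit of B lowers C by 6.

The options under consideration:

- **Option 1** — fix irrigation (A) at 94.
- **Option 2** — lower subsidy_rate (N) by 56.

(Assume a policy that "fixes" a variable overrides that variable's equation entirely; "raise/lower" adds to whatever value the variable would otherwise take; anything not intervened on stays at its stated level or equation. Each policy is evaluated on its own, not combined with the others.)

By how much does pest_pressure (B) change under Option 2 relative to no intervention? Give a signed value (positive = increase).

280

Baseline:
  A = 158
  N = 75
  B = 221 − 5·158 − 5·75 = -944
Option 2 (N − 56):
  A = 158
  N = 75 − 56 = 19
  B = 221 − 5·158 − 5·19 = -664
Change in B: -664 − (-944) = 280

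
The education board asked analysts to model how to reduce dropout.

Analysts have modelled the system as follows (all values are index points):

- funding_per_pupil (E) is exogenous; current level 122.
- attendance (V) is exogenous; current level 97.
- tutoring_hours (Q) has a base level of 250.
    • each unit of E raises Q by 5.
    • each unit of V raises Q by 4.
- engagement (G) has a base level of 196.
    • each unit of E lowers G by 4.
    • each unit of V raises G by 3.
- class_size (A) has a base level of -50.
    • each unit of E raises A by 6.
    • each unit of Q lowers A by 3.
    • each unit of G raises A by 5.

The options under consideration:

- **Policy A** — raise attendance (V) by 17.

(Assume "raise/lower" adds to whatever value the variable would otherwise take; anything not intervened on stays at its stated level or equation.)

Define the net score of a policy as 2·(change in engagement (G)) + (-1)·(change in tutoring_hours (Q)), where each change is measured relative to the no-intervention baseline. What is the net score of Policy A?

34

Baseline:
  E = 122
  V = 97
  Q = 250 + 5·122 + 4·97 = 1248
  G = 196 − 4·122 + 3·97 = -1
Policy A (V + 17):
  E = 122
  V = 97 + 17 = 114
  Q = 250 + 5·122 + 4·114 = 1316
  G = 196 − 4·122 + 3·114 = 50
ΔG = 50 − (-1) = 51; ΔQ = 1316 − 1248 = 68
Score = 2·51 + (-1)·68 = 34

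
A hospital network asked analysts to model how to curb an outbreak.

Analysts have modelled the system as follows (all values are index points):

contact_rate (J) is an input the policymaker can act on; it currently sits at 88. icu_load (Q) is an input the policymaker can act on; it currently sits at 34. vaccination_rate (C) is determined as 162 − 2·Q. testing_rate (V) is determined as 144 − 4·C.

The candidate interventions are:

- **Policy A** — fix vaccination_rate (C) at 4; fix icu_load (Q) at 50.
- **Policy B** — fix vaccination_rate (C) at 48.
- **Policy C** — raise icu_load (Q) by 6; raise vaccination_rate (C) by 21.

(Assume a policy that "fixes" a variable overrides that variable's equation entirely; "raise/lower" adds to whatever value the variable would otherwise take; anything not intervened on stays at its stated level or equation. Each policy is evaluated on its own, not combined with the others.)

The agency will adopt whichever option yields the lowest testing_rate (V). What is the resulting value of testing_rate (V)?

-268

Policy A (C := 4, Q := 50):
  Q = 50
  C = 4
  V = 144 − 4·4 = 128
Policy B (C := 48):
  Q = 34
  C = 48
  V = 144 − 4·48 = -48
Policy C (Q + 6, C + 21):
  Q = 34 + 6 = 40
  C = 162 − 2·40 (+21 from intervention) = 103
  V = 144 − 4·103 = -268
Comparing — Policy A: V=128, Policy B: V=-48, Policy C: V=-268. Lowest is -268 (Policy C).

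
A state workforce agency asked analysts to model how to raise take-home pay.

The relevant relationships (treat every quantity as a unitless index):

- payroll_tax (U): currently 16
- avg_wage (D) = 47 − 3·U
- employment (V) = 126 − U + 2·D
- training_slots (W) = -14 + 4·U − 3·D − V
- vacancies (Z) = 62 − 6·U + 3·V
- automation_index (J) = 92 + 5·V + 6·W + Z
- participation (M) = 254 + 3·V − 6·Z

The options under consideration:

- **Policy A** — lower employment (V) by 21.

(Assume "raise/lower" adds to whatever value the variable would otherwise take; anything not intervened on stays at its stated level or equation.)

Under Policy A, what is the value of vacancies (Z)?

227

Policy A (V − 21):
  U = 16
  D = 47 − 3·16 = -1
  V = 126 − 16 + 2·(-1) (−21 from intervention) = 87
  Z = 62 − 6·16 + 3·87 = 227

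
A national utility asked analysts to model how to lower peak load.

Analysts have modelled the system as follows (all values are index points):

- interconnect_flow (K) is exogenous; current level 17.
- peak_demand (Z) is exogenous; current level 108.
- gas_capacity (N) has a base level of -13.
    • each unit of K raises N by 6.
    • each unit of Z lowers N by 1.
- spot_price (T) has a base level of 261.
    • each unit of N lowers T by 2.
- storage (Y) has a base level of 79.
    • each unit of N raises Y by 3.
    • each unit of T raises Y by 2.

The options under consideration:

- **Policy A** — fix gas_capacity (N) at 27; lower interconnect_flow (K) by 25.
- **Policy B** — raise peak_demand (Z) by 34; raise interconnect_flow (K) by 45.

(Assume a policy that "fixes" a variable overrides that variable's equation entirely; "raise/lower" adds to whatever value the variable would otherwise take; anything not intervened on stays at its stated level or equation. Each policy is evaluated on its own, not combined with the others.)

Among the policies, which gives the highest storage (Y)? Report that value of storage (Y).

Policy A (N := 27, K − 25):
  K = 17 − 25 = -8
  Z = 108
  N = 27
  T = 261 − 2·27 = 207
  Y = 79 + 3·27 + 2·207 = 574
Policy B (Z + 34, K + 45):
  K = 17 + 45 = 62
  Z = 108 + 34 = 142
  N = -13 + 6·62 − 142 = 217
  T = 261 − 2·217 = -173
  Y = 79 + 3·217 + 2·(-173) = 384
Comparing — Policy A: Y=574, Policy B: Y=384. Highest is 574 (Policy A).

574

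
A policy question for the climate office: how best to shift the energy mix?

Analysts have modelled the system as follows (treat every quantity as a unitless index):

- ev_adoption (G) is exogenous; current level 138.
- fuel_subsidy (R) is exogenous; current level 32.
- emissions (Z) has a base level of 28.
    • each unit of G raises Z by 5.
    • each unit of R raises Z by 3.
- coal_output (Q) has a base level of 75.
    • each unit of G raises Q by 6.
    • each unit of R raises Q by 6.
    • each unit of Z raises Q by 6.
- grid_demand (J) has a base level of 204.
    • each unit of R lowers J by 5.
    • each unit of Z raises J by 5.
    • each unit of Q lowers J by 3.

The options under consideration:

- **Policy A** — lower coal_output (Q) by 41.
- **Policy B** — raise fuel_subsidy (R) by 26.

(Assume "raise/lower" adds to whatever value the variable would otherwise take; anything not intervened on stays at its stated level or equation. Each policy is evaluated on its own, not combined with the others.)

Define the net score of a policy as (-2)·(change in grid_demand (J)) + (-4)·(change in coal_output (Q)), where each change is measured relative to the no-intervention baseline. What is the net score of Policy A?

-82

Baseline:
  G = 138
  R = 32
  Z = 28 + 5·138 + 3·32 = 814
  Q = 75 + 6·138 + 6·32 + 6·814 = 5979
  J = 204 − 5·32 + 5·814 − 3·5979 = -13823
Policy A (Q − 41):
  G = 138
  R = 32
  Z = 28 + 5·138 + 3·32 = 814
  Q = 75 + 6·138 + 6·32 + 6·814 (−41 from intervention) = 5938
  J = 204 − 5·32 + 5·814 − 3·5938 = -13700
ΔJ = -13700 − (-13823) = 123; ΔQ = 5938 − 5979 = -41
Score = (-2)·123 + (-4)·(-41) = -82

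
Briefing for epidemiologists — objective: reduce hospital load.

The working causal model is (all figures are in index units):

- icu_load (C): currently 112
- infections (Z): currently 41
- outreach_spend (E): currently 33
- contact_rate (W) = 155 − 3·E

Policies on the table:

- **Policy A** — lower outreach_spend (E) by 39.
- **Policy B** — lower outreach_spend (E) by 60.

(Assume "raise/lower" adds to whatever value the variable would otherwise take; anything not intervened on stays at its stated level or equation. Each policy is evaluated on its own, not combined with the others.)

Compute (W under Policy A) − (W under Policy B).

-63

Policy A (E − 39):
  E = 33 − 39 = -6
  W = 155 − 3·(-6) = 173
Policy B (E − 60):
  E = 33 − 60 = -27
  W = 155 − 3·(-27) = 236
W: 173 − 236 = -63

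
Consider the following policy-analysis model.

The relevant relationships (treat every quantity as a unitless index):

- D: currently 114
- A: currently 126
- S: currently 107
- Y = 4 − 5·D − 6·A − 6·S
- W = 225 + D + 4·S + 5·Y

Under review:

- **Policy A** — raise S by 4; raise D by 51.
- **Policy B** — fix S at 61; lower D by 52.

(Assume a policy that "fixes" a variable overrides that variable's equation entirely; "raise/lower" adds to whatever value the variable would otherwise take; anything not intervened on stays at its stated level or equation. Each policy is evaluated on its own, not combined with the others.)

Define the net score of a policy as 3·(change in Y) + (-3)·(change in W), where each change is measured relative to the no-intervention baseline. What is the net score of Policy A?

3147

Baseline:
  D = 114
  A = 126
  S = 107
  Y = 4 − 5·114 − 6·126 − 6·107 = -1964
  W = 225 + 114 + 4·107 + 5·(-1964) = -9053
Policy A (S + 4, D + 51):
  D = 114 + 51 = 165
  A = 126
  S = 107 + 4 = 111
  Y = 4 − 5·165 − 6·126 − 6·111 = -2243
  W = 225 + 165 + 4·111 + 5·(-2243) = -10381
ΔY = -2243 − (-1964) = -279; ΔW = -10381 − (-9053) = -1328
Score = 3·(-279) + (-3)·(-1328) = 3147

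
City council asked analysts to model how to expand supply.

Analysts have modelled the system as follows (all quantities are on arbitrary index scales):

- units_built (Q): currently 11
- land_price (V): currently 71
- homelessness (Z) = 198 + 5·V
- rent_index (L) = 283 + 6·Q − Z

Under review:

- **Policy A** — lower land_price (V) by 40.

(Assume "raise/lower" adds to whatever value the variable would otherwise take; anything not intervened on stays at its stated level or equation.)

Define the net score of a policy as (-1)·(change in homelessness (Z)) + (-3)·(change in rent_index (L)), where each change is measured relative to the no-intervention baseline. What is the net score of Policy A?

Baseline:
  Q = 11
  V = 71
  Z = 198 + 5·71 = 553
  L = 283 + 6·11 − 553 = -204
Policy A (V − 40):
  Q = 11
  V = 71 − 40 = 31
  Z = 198 + 5·31 = 353
  L = 283 + 6·11 − 353 = -4
ΔZ = 353 − 553 = -200; ΔL = -4 − (-204) = 200
Score = (-1)·(-200) + (-3)·200 = -400

-400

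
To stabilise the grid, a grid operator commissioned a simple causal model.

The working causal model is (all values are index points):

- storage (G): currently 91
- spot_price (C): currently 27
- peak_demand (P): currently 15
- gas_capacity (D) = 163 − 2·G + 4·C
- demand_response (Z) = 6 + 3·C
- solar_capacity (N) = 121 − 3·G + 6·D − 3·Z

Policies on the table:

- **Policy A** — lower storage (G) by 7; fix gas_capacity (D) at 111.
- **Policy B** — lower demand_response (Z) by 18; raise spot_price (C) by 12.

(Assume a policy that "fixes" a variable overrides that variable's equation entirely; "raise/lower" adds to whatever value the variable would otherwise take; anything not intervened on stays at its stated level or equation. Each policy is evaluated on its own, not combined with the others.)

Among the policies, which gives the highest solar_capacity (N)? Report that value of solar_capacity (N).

355

Policy A (G − 7, D := 111):
  G = 91 − 7 = 84
  C = 27
  D = 111
  Z = 6 + 3·27 = 87
  N = 121 − 3·84 + 6·111 − 3·87 = 274
Policy B (Z − 18, C + 12):
  G = 91
  C = 27 + 12 = 39
  D = 163 − 2·91 + 4·39 = 137
  Z = 6 + 3·39 (−18 from intervention) = 105
  N = 121 − 3·91 + 6·137 − 3·105 = 355
Comparing — Policy A: N=274, Policy B: N=355. Highest is 355 (Policy B).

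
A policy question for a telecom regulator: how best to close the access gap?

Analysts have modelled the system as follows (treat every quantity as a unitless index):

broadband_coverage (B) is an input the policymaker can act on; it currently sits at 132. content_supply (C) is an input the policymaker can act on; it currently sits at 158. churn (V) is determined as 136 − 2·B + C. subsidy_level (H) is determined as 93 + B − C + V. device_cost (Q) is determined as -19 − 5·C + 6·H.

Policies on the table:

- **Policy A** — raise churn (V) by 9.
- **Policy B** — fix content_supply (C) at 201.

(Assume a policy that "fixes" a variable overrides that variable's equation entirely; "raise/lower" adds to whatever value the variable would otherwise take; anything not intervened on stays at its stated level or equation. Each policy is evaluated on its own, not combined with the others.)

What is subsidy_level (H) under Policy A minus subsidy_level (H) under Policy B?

Policy A (V + 9):
  B = 132
  C = 158
  V = 136 − 2·132 + 158 (+9 from intervention) = 39
  H = 93 + 132 − 158 + 39 = 106
Policy B (C := 201):
  B = 132
  C = 201
  V = 136 − 2·132 + 201 = 73
  H = 93 + 132 − 201 + 73 = 97
H: 106 − 97 = 9

9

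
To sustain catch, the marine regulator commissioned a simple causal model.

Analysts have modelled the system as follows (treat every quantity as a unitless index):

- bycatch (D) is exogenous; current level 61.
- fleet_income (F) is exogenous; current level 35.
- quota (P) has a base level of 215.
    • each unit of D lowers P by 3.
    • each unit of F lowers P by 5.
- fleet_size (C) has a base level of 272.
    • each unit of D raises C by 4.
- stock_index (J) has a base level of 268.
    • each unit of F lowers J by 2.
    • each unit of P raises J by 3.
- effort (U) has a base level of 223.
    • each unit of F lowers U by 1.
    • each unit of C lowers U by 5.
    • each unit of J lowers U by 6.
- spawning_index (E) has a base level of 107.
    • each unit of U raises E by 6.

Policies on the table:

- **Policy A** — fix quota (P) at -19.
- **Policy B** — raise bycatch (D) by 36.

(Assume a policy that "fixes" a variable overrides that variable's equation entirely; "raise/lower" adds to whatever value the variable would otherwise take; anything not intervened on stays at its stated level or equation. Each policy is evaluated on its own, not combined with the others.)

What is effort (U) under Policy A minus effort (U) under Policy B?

Policy A (P := -19):
  D = 61
  F = 35
  P = -19
  C = 272 + 4·61 = 516
  J = 268 − 2·35 + 3·(-19) = 141
  U = 223 − 35 − 5·516 − 6·141 = -3238
Policy B (D + 36):
  D = 61 + 36 = 97
  F = 35
  P = 215 − 3·97 − 5·35 = -251
  C = 272 + 4·97 = 660
  J = 268 − 2·35 + 3·(-251) = -555
  U = 223 − 35 − 5·660 − 6·(-555) = 218
U: -3238 − 218 = -3456

-3456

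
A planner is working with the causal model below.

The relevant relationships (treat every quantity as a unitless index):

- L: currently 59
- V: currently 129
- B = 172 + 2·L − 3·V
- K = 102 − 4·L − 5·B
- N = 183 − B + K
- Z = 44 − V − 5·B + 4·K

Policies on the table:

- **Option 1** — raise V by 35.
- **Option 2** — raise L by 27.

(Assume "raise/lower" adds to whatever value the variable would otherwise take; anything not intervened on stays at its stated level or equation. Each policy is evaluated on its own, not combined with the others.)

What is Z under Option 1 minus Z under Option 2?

Option 1 (V + 35):
  L = 59
  V = 129 + 35 = 164
  B = 172 + 2·59 − 3·164 = -202
  K = 102 − 4·59 − 5·(-202) = 876
  Z = 44 − 164 − 5·(-202) + 4·876 = 4394
Option 2 (L + 27):
  L = 59 + 27 = 86
  V = 129
  B = 172 + 2·86 − 3·129 = -43
  K = 102 − 4·86 − 5·(-43) = -27
  Z = 44 − 129 − 5·(-43) + 4·(-27) = 22
Z: 4394 − 22 = 4372

4372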